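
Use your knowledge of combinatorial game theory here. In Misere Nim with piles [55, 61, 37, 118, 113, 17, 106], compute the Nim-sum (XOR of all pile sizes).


We need the XOR (exclusive or) of all pile sizes.
After XOR-ing pile 1 (size 55): 0 XOR 55 = 55
After XOR-ing pile 2 (size 61): 55 XOR 61 = 10
After XOR-ing pile 3 (size 37): 10 XOR 37 = 47
After XOR-ing pile 4 (size 118): 47 XOR 118 = 89
After XOR-ing pile 5 (size 113): 89 XOR 113 = 40
After XOR-ing pile 6 (size 17): 40 XOR 17 = 57
After XOR-ing pile 7 (size 106): 57 XOR 106 = 83
The Nim-value of this position is 83.

83


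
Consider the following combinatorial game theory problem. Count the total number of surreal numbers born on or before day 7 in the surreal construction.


Day 0: {|} = 0 is born. Count = 1.
Day n: the number of surreal numbers born by day n is 2^(n+1) - 1.
By day 0: 2^1 - 1 = 1
By day 1: 2^2 - 1 = 3
By day 2: 2^3 - 1 = 7
By day 3: 2^4 - 1 = 15
By day 4: 2^5 - 1 = 31
By day 5: 2^6 - 1 = 63
By day 6: 2^7 - 1 = 127
By day 7: 2^8 - 1 = 255
By day 7: 255 surreal numbers.

255


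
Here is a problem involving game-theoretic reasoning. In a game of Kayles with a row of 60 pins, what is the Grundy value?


Kayles: a move removes 1 or 2 adjacent pins from a contiguous row.
Removing pins from a row of k leaves two independent rows (a, b) with a + b = k - 1 (one pin) or a + b = k - 2 (two pins); an end removal gives a = 0.
By Sprague-Grundy, G(k) = mex{ G(a) XOR G(b) } over all these splits. G(0) = 0.
G(1): splits (0,0):0^0=0 -> mex({0}) = 1
G(2): splits (0,1):0^1=1 (0,0):0^0=0 -> mex({0, 1}) = 2
G(3): splits (0,2):0^2=2 (1,1):1^1=0 (0,1):0^1=1 -> mex({0, 1, 2}) = 3
G(4): splits (0,3):0^3=3 (1,2):1^2=3 (0,2):0^2=2 (1,1):1^1=0 -> mex({0, 2, 3}) = 1
G(5): splits (0,4):0^1=1 (1,3):1^3=2 (2,2):2^2=0 (0,3):0^3=3 (1,2):1^2=3 -> mex({0, 1, 2, 3}) = 4
G(6) = mex({0, 1, 2, 4}) = 3
G(7) = mex({0, 1, 3, 4, 5}) = 2
G(8) = mex({0, 2, 3, 5, 6}) = 1
G(9) = mex({0, 1, 2, 3, 6, 7}) = 4
G(10) = mex({0, 1, 3, 4, 5, 7}) = 2
G(11) = mex({0, 1, 2, 3, 4, 5}) = 6
G(12) = mex({0, 1, 2, 3, 5, 6, 7}) = 4
G(13) = mex({0, 2, 3, 4, 6, 7}) = 1
G(14) = mex({0, 1, 4, 5, 6, 7}) = 2
G(15) = mex({0, 1, 2, 3, 4, 5, 6}) = 7
G(16) = mex({0, 2, 3, 5, 6, 7}) = 1
G(17) = mex({0, 1, 2, 3, 5, 6, 7}) = 4
G(18) = mex({0, 1, 2, 4, 5, 6}) = 3
G(19) = mex({0, 1, 3, 4, 5, 7}) = 2
G(20) = mex({0, 2, 3, 4, 5, 6, 7}) = 1
G(21) = mex({0, 1, 2, 3, 5, 6, 7}) = 4
G(22) = mex({0, 1, 2, 3, 4, 5, 7}) = 6
G(23) = mex({0, 1, 2, 3, 4, 5, 6}) = 7
G(24) = mex({0, 1, 2, 3, 5, 6, 7}) = 4
G(25) = mex({0, 2, 3, 4, 6, 7}) = 1
G(26) = mex({0, 1, 3, 4, 5, 6, 7}) = 2
G(27) = mex({0, 1, 2, 3, 4, 5, 6, 7}) = 8
G(28) = mex({0, 1, 2, 3, 4, 6, 7, 8}) = 5
G(29) = mex({0, 1, 2, 3, 5, 6, 7, 8, 9}) = 4
G(30) = mex({0, 1, 2, 3, 4, 5, 6, 9, 10}) = 7
G(31) = mex({0, 1, 3, 4, 5, 7, 10, 11}) = 2
G(32) = mex({0, 2, 3, 4, 5, 6, 7, 9, 11}) = 1
G(33) = mex({0, 1, 2, 3, 4, 5, 6, 7, 9, 12}) = 8
G(34) = mex({0, 1, 2, 3, 4, 5, 7, 8, 11, 12}) = 6
G(35) = mex({0, 1, 2, 3, 4, 5, 6, 8, 9, 10, 11}) = 7
G(36) = mex({0, 1, 2, 3, 5, 6, 7, 9, 10}) = 4
G(37) = mex({0, 2, 3, 4, 6, 7, 9, 10, 11, 12}) = 1
G(38) = mex({0, 1, 3, 4, 5, 6, 7, 9, 10, 11, 12}) = 2
G(39) = mex({0, 1, 2, 4, 5, 6, 7, 9, 10, 12, 14}) = 3
G(40) = mex({0, 2, 3, 4, 6, 7, 11, 12, 14}) = 1
G(41) = mex({0, 1, 2, 3, 5, 6, 7, 9, 10, 11, 12}) = 4
G(42) = mex({0, 1, 2, 3, 4, 5, 6, 9, 10}) = 7
G(43) = mex({0, 1, 3, 4, 5, 7, 9, 10, 12, 15}) = 2
G(44) = mex({0, 2, 3, 4, 5, 6, 7, 9, 10, 12, 15}) = 1
G(45) = mex({0, 1, 2, 3, 4, 5, 6, 7, 9, 10, 12, 14}) = 8
G(46) = mex({0, 1, 3, 4, 5, 7, 8, 11, 12, 14}) = 2
G(47) = mex({0, 1, 2, 3, 4, 5, 6, 8, 9, 10, 11, 12}) = 7
G(48) = mex({0, 1, 2, 3, 5, 6, 7, 9, 10}) = 4
G(49) = mex({0, 2, 3, 4, 6, 7, 9, 10, 11, 12, 15}) = 1
G(50) = mex({0, 1, 4, 5, 6, 7, 9, 11, 12, 14, 15}) = 2
G(51) = mex({0, 1, 2, 3, 4, 5, 6, 7, 9, 12, 14, 15}) = 8
G(52) = mex({0, 2, 3, 4, 5, 6, 7, 8, 11, 12, 15}) = 1
G(53) = mex({0, 1, 2, 3, 5, 6, 7, 8, 9, 10, 11, 12}) = 4
G(54) = mex({0, 1, 2, 3, 4, 5, 6, 9, 10}) = 7
G(55) = mex({0, 1, 3, 4, 5, 7, 9, 10, 11, 12}) = 2
G(56) = mex({0, 2, 3, 4, 5, 6, 7, 9, 10, 11, 12, 13, 14}) = 1
G(57) = mex({0, 1, 2, 3, 5, 6, 7, 9, 10, 12, 13, 14, 15}) = 4
G(58) = mex({0, 1, 3, 4, 5, 7, 11, 12, 14, 15}) = 2
G(59) = mex({0, 1, 2, 3, 4, 5, 6, 9, 10, 11, 12, 15}) = 7
G(60) = mex({0, 1, 2, 3, 5, 6, 7, 9, 10}) = 4
Therefore G(60) = 4.

4


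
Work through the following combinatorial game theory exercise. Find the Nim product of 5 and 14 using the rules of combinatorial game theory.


Nim multiplication is bilinear over XOR: (u XOR v) * w = (u*w) XOR (v*w).
So we split each operand into its bit components and XOR the pairwise Nim products.
5 = 1 + 4 (as XOR of powers of 2).
14 = 2 + 4 + 8 (as XOR of powers of 2).
Using the standard Nim-product table on single bits:
  2*2 = 3,   2*4 = 8,   2*8 = 12,
  4*4 = 6,   4*8 = 11,  8*8 = 13,
and  1*x = x (identity), k*l = l*k (commutative).
Pairwise Nim products:
  1 * 2 = 2
  1 * 4 = 4
  1 * 8 = 8
  4 * 2 = 8
  4 * 4 = 6
  4 * 8 = 11
XOR them: 2 XOR 4 XOR 8 XOR 8 XOR 6 XOR 11 = 11.
Result: 5 * 14 = 11 (in Nim).

11


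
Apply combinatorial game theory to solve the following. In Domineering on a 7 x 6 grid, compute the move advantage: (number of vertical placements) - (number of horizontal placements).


Board is 7 x 6 (rows x cols).
Left (vertical) placements: (rows-1) * cols = 6 * 6 = 36
Right (horizontal) placements: rows * (cols-1) = 7 * 5 = 35
Advantage = Left - Right = 36 - 35 = 1

1


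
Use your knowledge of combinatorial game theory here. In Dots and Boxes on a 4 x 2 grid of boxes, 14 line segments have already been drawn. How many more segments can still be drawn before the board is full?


Grid: 4 x 2 boxes, i.e. 5 rows and 3 columns of dots.
Horizontal edges: (rows + 1) * cols = 5 * 2 = 10
Vertical edges: rows * (cols + 1) = 4 * 3 = 12
Total edges: 10 + 12 = 22
Edges drawn: 14
Remaining: 22 - 14 = 8

8


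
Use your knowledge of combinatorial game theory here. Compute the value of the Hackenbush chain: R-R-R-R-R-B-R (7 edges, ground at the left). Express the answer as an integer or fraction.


Edges (from ground): R-R-R-R-R-B-R
By Berlekamp's sign-expansion rule, a Blue-Red Hackenbush stalk has the value of the surreal number whose sign sequence is the edge sequence with B -> + and R -> -.
Sign sequence: -----+-
Trace the sign expansion in the surreal number tree, starting from 0:
Edge 1: R (sign -) -> bounds (-inf, 0), value = -1
Edge 2: R (sign -) -> bounds (-inf, -1), value = -2
Edge 3: R (sign -) -> bounds (-inf, -2), value = -3
Edge 4: R (sign -) -> bounds (-inf, -3), value = -4
Edge 5: R (sign -) -> bounds (-inf, -4), value = -5
Edge 6: B (sign +) -> bounds (-5, -4), value = -9/2
Edge 7: R (sign -) -> bounds (-5, -9/2), value = -19/4
Game value = -19/4

-19/4


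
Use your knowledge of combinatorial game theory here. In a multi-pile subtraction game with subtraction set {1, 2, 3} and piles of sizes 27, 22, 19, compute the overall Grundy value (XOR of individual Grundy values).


Subtraction set: {1, 2, 3}
For this subtraction set, G(n) = n mod 4 (period = max + 1 = 4).
Pile 1 (size 27): G(27) = 27 mod 4 = 3
Pile 2 (size 22): G(22) = 22 mod 4 = 2
Pile 3 (size 19): G(19) = 19 mod 4 = 3
Total Grundy value = XOR of all: 3 XOR 2 XOR 3 = 2

2


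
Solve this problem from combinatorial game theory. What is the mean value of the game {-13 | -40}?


Game = {-13 | -40}, a switch {a | b} with numbers a > b.
Its thermograph has left wall a - t and right wall b + t, which meet at t = (a - b)/2, where both equal (a + b)/2. So the mast (mean value) is at (a + b)/2.
Mean = (-13 + (-40))/2 = -53/2 = -53/2

-53/2


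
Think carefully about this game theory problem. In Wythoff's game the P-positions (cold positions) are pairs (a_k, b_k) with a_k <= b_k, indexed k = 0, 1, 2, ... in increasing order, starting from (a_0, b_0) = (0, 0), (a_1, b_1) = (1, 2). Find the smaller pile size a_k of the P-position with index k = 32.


By Wythoff's theorem, a_k = floor(k * phi) and b_k = floor(k * phi^2) = a_k + k, where phi = (1 + sqrt(5))/2 is the golden ratio.
phi = (1 + sqrt(5))/2 = 1.618034
k = 32
k * phi = 32 * 1.618034 = 51.777088
a_32 = floor(k * phi) = 51

51


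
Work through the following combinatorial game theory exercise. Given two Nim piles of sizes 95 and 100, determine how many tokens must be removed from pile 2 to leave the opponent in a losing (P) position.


Piles: 95 and 100
Current XOR: 95 XOR 100 = 59 (non-zero, so this is an N-position).
To make the XOR zero, we need to find a move that balances the piles.
For pile 2 (size 100): target = 100 XOR 59 = 95
We reduce pile 2 from 100 to 95.
Tokens removed: 100 - 95 = 5
Verification: 95 XOR 95 = 0

5


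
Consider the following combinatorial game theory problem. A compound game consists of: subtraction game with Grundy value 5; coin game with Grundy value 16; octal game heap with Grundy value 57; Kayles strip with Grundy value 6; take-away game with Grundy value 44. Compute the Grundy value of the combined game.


By the Sprague-Grundy theorem, the Grundy value of a sum of games is the XOR of individual Grundy values.
subtraction game: Grundy value = 5. Running XOR: 0 XOR 5 = 5
coin game: Grundy value = 16. Running XOR: 5 XOR 16 = 21
octal game heap: Grundy value = 57. Running XOR: 21 XOR 57 = 44
Kayles strip: Grundy value = 6. Running XOR: 44 XOR 6 = 42
take-away game: Grundy value = 44. Running XOR: 42 XOR 44 = 6
The combined Grundy value is 6.

6


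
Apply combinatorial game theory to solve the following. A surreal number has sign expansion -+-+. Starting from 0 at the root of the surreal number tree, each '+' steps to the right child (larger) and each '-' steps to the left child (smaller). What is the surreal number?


Sign expansion: -+-+
Rule: track bounds (lo, hi), initially (-inf, +inf). On '+', the current value becomes lo and we move to the simplest number in (value, hi): value + 1 if hi = +inf, otherwise the midpoint (value + hi)/2. On '-', the current value becomes hi and we move to value - 1 if lo = -inf, otherwise the midpoint (lo + value)/2.
Start at 0.
Step 1: sign = -, move left. Bounds: (-inf, 0). Value = -1
Step 2: sign = +, move right. Bounds: (-1, 0). Value = -1/2
Step 3: sign = -, move left. Bounds: (-1, -1/2). Value = -3/4
Step 4: sign = +, move right. Bounds: (-3/4, -1/2). Value = -5/8
The surreal number with sign expansion -+-+ is -5/8.

-5/8


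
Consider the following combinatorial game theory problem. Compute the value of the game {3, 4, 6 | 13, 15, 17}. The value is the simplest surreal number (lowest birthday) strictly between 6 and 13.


Left options: {3, 4, 6}, max = 6
Right options: {13, 15, 17}, min = 13
All options are numbers and max(Left) < min(Right), so by the simplicity theorem the value is the simplest (earliest-born) number strictly between 6 and 13.
Integers 7 through 12 all lie strictly between 6 and 13.
Among integers, the simplest (lowest birthday = smallest |n|; 0 is born on day 0, +-n on day n) is 7.
No non-integer in the interval can be simpler: if x is a non-integer in the interval, then floor(x) or ceil(x) also lies in the interval (the interval contains an integer), and both are proper prefixes of x's sign expansion, i.e. born earlier. So the game value is 7.
Game value = 7

7


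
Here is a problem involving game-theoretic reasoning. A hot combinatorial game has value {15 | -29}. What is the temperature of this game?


The game is {15 | -29}, a switch {a | b} with numbers a > b.
Cooling {a | b} by t gives {a - t | b + t}, which stops being hot when a - t = b + t, i.e. at t = (a - b)/2. So the temperature of a switch is (a - b)/2.
Temperature = (Left option - Right option) / 2
= (15 - (-29)) / 2
= 44 / 2
= 22

22


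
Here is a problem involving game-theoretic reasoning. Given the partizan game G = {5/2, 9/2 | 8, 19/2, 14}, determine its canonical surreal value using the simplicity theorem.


Left options: {5/2, 9/2}, max = 9/2
Right options: {8, 19/2, 14}, min = 8
All options are numbers and max(Left) < min(Right), so by the simplicity theorem the value is the simplest (earliest-born) number strictly between 9/2 and 8.
Integers 5 through 7 all lie strictly between 9/2 and 8.
Among integers, the simplest (lowest birthday = smallest |n|; 0 is born on day 0, +-n on day n) is 5.
No non-integer in the interval can be simpler: if x is a non-integer in the interval, then floor(x) or ceil(x) also lies in the interval (the interval contains an integer), and both are proper prefixes of x's sign expansion, i.e. born earlier. So the game value is 5.
Game value = 5

5


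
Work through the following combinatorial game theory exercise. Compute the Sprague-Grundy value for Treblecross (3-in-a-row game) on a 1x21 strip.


Treblecross: place X on empty cells; 3-in-a-row wins.
Playing within two cells of an existing X lets the opponent win at once, so sensible play treats the cells i-2..i+2 around each X as dead. The player left with no safe cell loses, so this is a normal-play take-away game on strips of safe cells.
Placing X at cell i (0-indexed) of a strip of k safe cells leaves independent strips of sizes max(0, i-2) and max(0, k-i-3). Hence G(k) = mex{ G(max(0,i-2)) XOR G(max(0,k-i-3)) : 0 <= i < k }, with G(0) = 0.
G(1): splits (0,0):0^0=0 -> mex({0}) = 1
G(2): splits (0,0):0^0=0 -> mex({0}) = 1
G(3): splits (0,0):0^0=0 -> mex({0}) = 1
G(4): splits (0,1):0^1=1 (0,0):0^0=0 -> mex({0, 1}) = 2
G(5): splits (0,2):0^1=1 (0,1):0^1=1 (0,0):0^0=0 -> mex({0, 1}) = 2
G(6) = mex({1}) = 0
G(7) = mex({0, 1, 2}) = 3
G(8) = mex({0, 1, 2}) = 3
G(9) = mex({0, 2}) = 1
G(10) = mex({0, 2, 3}) = 1
G(11) = mex({0, 3}) = 1
G(12) = mex({1, 3}) = 0
G(13) = mex({0, 1, 2, 3}) = 4
G(14) = mex({0, 1, 2}) = 3
G(15) = mex({0, 1, 2}) = 3
G(16) = mex({0, 1, 2, 4}) = 3
G(17) = mex({0, 1, 3, 4}) = 2
G(18) = mex({0, 1, 3, 4}) = 2
G(19) = mex({0, 1, 3, 5}) = 2
G(20) = mex({0, 1, 2, 3, 5}) = 4
G(21) = mex({0, 1, 2, 3, 5}) = 4
Therefore G(21) = 4.

4


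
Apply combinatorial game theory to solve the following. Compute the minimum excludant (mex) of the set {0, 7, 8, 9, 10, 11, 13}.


Set = {0, 7, 8, 9, 10, 11, 13}
0 is in the set.
1 is NOT in the set. This is the mex.
mex = 1

1


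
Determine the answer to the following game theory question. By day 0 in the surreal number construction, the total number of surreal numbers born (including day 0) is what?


Day 0: {|} = 0 is born. Count = 1.
Day n: the number of surreal numbers born by day n is 2^(n+1) - 1.
By day 0: 2^1 - 1 = 1
By day 0: 1 surreal numbers.

1


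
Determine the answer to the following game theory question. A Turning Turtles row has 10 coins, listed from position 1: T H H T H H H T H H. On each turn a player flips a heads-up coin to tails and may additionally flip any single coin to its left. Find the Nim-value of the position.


Coins: T H H T H H H T H H
Key fact: a single head at position k behaves exactly like a Nim heap of size k (turning it to T and optionally flipping a coin at j < k corresponds to moving the heap from k to j, or to 0), and heads combine as a disjunctive sum (two heads at the same place would cancel, matching j XOR j = 0). So the Nim-value is the XOR of the 1-indexed positions of the heads.
Face-up positions (1-indexed): [2, 3, 5, 6, 7, 9, 10]
XOR 0 with 2: 0 XOR 2 = 2
XOR 2 with 3: 2 XOR 3 = 1
XOR 1 with 5: 1 XOR 5 = 4
XOR 4 with 6: 4 XOR 6 = 2
XOR 2 with 7: 2 XOR 7 = 5
XOR 5 with 9: 5 XOR 9 = 12
XOR 12 with 10: 12 XOR 10 = 6
Nim-value = 6

6


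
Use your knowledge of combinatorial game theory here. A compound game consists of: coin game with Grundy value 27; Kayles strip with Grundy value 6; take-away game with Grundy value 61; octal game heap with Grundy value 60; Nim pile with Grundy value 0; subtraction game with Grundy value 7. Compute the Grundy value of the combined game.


By the Sprague-Grundy theorem, the Grundy value of a sum of games is the XOR of individual Grundy values.
coin game: Grundy value = 27. Running XOR: 0 XOR 27 = 27
Kayles strip: Grundy value = 6. Running XOR: 27 XOR 6 = 29
take-away game: Grundy value = 61. Running XOR: 29 XOR 61 = 32
octal game heap: Grundy value = 60. Running XOR: 32 XOR 60 = 28
Nim pile: Grundy value = 0. Running XOR: 28 XOR 0 = 28
subtraction game: Grundy value = 7. Running XOR: 28 XOR 7 = 27
The combined Grundy value is 27.

27


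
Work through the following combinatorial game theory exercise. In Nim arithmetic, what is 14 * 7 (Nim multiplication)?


Nim multiplication is bilinear over XOR: (u XOR v) * w = (u*w) XOR (v*w).
So we split each operand into its bit components and XOR the pairwise Nim products.
14 = 2 + 4 + 8 (as XOR of powers of 2).
7 = 1 + 2 + 4 (as XOR of powers of 2).
Using the standard Nim-product table on single bits:
  2*2 = 3,   2*4 = 8,   2*8 = 12,
  4*4 = 6,   4*8 = 11,  8*8 = 13,
and  1*x = x (identity), k*l = l*k (commutative).
Pairwise Nim products:
  2 * 1 = 2
  2 * 2 = 3
  2 * 4 = 8
  4 * 1 = 4
  4 * 2 = 8
  4 * 4 = 6
  8 * 1 = 8
  8 * 2 = 12
  8 * 4 = 11
XOR them: 2 XOR 3 XOR 8 XOR 4 XOR 8 XOR 6 XOR 8 XOR 12 XOR 11 = 12.
Result: 14 * 7 = 12 (in Nim).

12


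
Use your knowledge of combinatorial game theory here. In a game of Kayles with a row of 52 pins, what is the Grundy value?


Kayles: a move removes 1 or 2 adjacent pins from a contiguous row.
Removing pins from a row of k leaves two independent rows (a, b) with a + b = k - 1 (one pin) or a + b = k - 2 (two pins); an end removal gives a = 0.
By Sprague-Grundy, G(k) = mex{ G(a) XOR G(b) } over all these splits. G(0) = 0.
G(1): splits (0,0):0^0=0 -> mex({0}) = 1
G(2): splits (0,1):0^1=1 (0,0):0^0=0 -> mex({0, 1}) = 2
G(3): splits (0,2):0^2=2 (1,1):1^1=0 (0,1):0^1=1 -> mex({0, 1, 2}) = 3
G(4): splits (0,3):0^3=3 (1,2):1^2=3 (0,2):0^2=2 (1,1):1^1=0 -> mex({0, 2, 3}) = 1
G(5): splits (0,4):0^1=1 (1,3):1^3=2 (2,2):2^2=0 (0,3):0^3=3 (1,2):1^2=3 -> mex({0, 1, 2, 3}) = 4
G(6) = mex({0, 1, 2, 4}) = 3
G(7) = mex({0, 1, 3, 4, 5}) = 2
G(8) = mex({0, 2, 3, 5, 6}) = 1
G(9) = mex({0, 1, 2, 3, 6, 7}) = 4
G(10) = mex({0, 1, 3, 4, 5, 7}) = 2
G(11) = mex({0, 1, 2, 3, 4, 5}) = 6
G(12) = mex({0, 1, 2, 3, 5, 6, 7}) = 4
G(13) = mex({0, 2, 3, 4, 6, 7}) = 1
G(14) = mex({0, 1, 4, 5, 6, 7}) = 2
G(15) = mex({0, 1, 2, 3, 4, 5, 6}) = 7
G(16) = mex({0, 2, 3, 5, 6, 7}) = 1
G(17) = mex({0, 1, 2, 3, 5, 6, 7}) = 4
G(18) = mex({0, 1, 2, 4, 5, 6}) = 3
G(19) = mex({0, 1, 3, 4, 5, 7}) = 2
G(20) = mex({0, 2, 3, 4, 5, 6, 7}) = 1
G(21) = mex({0, 1, 2, 3, 5, 6, 7}) = 4
G(22) = mex({0, 1, 2, 3, 4, 5, 7}) = 6
G(23) = mex({0, 1, 2, 3, 4, 5, 6}) = 7
G(24) = mex({0, 1, 2, 3, 5, 6, 7}) = 4
G(25) = mex({0, 2, 3, 4, 6, 7}) = 1
G(26) = mex({0, 1, 3, 4, 5, 6, 7}) = 2
G(27) = mex({0, 1, 2, 3, 4, 5, 6, 7}) = 8
G(28) = mex({0, 1, 2, 3, 4, 6, 7, 8}) = 5
G(29) = mex({0, 1, 2, 3, 5, 6, 7, 8, 9}) = 4
G(30) = mex({0, 1, 2, 3, 4, 5, 6, 9, 10}) = 7
G(31) = mex({0, 1, 3, 4, 5, 7, 10, 11}) = 2
G(32) = mex({0, 2, 3, 4, 5, 6, 7, 9, 11}) = 1
G(33) = mex({0, 1, 2, 3, 4, 5, 6, 7, 9, 12}) = 8
G(34) = mex({0, 1, 2, 3, 4, 5, 7, 8, 11, 12}) = 6
G(35) = mex({0, 1, 2, 3, 4, 5, 6, 8, 9, 10, 11}) = 7
G(36) = mex({0, 1, 2, 3, 5, 6, 7, 9, 10}) = 4
G(37) = mex({0, 2, 3, 4, 6, 7, 9, 10, 11, 12}) = 1
G(38) = mex({0, 1, 3, 4, 5, 6, 7, 9, 10, 11, 12}) = 2
G(39) = mex({0, 1, 2, 4, 5, 6, 7, 9, 10, 12, 14}) = 3
G(40) = mex({0, 2, 3, 4, 6, 7, 11, 12, 14}) = 1
G(41) = mex({0, 1, 2, 3, 5, 6, 7, 9, 10, 11, 12}) = 4
G(42) = mex({0, 1, 2, 3, 4, 5, 6, 9, 10}) = 7
G(43) = mex({0, 1, 3, 4, 5, 7, 9, 10, 12, 15}) = 2
G(44) = mex({0, 2, 3, 4, 5, 6, 7, 9, 10, 12, 15}) = 1
G(45) = mex({0, 1, 2, 3, 4, 5, 6, 7, 9, 10, 12, 14}) = 8
G(46) = mex({0, 1, 3, 4, 5, 7, 8, 11, 12, 14}) = 2
G(47) = mex({0, 1, 2, 3, 4, 5, 6, 8, 9, 10, 11, 12}) = 7
G(48) = mex({0, 1, 2, 3, 5, 6, 7, 9, 10}) = 4
G(49) = mex({0, 2, 3, 4, 6, 7, 9, 10, 11, 12, 15}) = 1
G(50) = mex({0, 1, 4, 5, 6, 7, 9, 11, 12, 14, 15}) = 2
G(51) = mex({0, 1, 2, 3, 4, 5, 6, 7, 9, 12, 14, 15}) = 8
G(52) = mex({0, 2, 3, 4, 5, 6, 7, 8, 11, 12, 15}) = 1
Therefore G(52) = 1.

1


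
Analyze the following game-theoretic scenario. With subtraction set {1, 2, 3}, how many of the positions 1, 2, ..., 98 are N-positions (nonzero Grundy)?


Subtraction set S = {1, 2, 3}, so G(n) = n mod 4.
G(n) = 0 when n is a multiple of 4.
Multiples of 4 in [1, 98]: 24
N-positions (nonzero Grundy) = 98 - 24 = 74

74


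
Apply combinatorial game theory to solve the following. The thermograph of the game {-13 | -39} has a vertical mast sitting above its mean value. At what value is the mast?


Game = {-13 | -39}, a switch {a | b} with numbers a > b.
Its thermograph has left wall a - t and right wall b + t, which meet at t = (a - b)/2, where both equal (a + b)/2. So the mast (mean value) is at (a + b)/2.
Mean = (-13 + (-39))/2 = -52/2 = -26

-26


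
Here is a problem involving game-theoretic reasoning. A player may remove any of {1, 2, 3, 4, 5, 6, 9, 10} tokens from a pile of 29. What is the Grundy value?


The subtraction set is S = {1, 2, 3, 4, 5, 6, 9, 10}.
G(k) = mex{ G(k - s) : s in S, s <= k }. We compute iteratively: G(0) = 0.
G(1) = mex({0}) = 1
G(2) = mex({0, 1}) = 2
G(3) = mex({0, 1, 2}) = 3
G(4) = mex({0, 1, 2, 3}) = 4
G(5) = mex({0, 1, 2, 3, 4}) = 5
G(6) = mex({0, 1, 2, 3, 4, 5}) = 6
G(7) = mex({1, 2, 3, 4, 5, 6}) = 0
G(8) = mex({0, 2, 3, 4, 5, 6}) = 1
G(9) = mex({0, 1, 3, 4, 5, 6}) = 2
G(10) = mex({0, 1, 2, 4, 5, 6}) = 3
G(11) = mex({0, 1, 2, 3, 5, 6}) = 4
G(12) = mex({0, 1, 2, 3, 4, 6}) = 5
G(13) = mex({0, 1, 2, 3, 4, 5}) = 6
G(14) = mex({1, 2, 3, 4, 5, 6}) = 0
G(15) = mex({0, 2, 3, 4, 5, 6}) = 1
G(16) = mex({0, 1, 3, 4, 5, 6}) = 2
Observe that G(7)..G(16) = 0, 1, 2, 3, 4, 5, 6, 0, 1, 2 repeats G(0)..G(9) = 0, 1, 2, 3, 4, 5, 6, 0, 1, 2.
For k >= max(S) = 10, G(k) is determined by the previous 10 values G(k-10)..G(k-1); a window of 10 consecutive values has recurred shifted by 7, so by induction G(k + 7) = G(k) for all k >= 0: the sequence is periodic from the start with period 7.
One period: G(0..6) = 0, 1, 2, 3, 4, 5, 6.
29 mod 7 = 1, so G(29) = G(1) = 1.

1


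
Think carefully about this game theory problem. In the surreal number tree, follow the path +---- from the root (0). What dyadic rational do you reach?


Sign expansion: +----
Rule: track bounds (lo, hi), initially (-inf, +inf). On '+', the current value becomes lo and we move to the simplest number in (value, hi): value + 1 if hi = +inf, otherwise the midpoint (value + hi)/2. On '-', the current value becomes hi and we move to value - 1 if lo = -inf, otherwise the midpoint (lo + value)/2.
Start at 0.
Step 1: sign = +, move right. Bounds: (0, +inf). Value = 1
Step 2: sign = -, move left. Bounds: (0, 1). Value = 1/2
Step 3: sign = -, move left. Bounds: (0, 1/2). Value = 1/4
Step 4: sign = -, move left. Bounds: (0, 1/4). Value = 1/8
Step 5: sign = -, move left. Bounds: (0, 1/8). Value = 1/16
The surreal number with sign expansion +---- is 1/16.

1/16


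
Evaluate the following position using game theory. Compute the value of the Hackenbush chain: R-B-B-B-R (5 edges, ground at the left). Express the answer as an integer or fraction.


Edges (from ground): R-B-B-B-R
By Berlekamp's sign-expansion rule, a Blue-Red Hackenbush stalk has the value of the surreal number whose sign sequence is the edge sequence with B -> + and R -> -.
Sign sequence: -+++-
Trace the sign expansion in the surreal number tree, starting from 0:
Edge 1: R (sign -) -> bounds (-inf, 0), value = -1
Edge 2: B (sign +) -> bounds (-1, 0), value = -1/2
Edge 3: B (sign +) -> bounds (-1/2, 0), value = -1/4
Edge 4: B (sign +) -> bounds (-1/4, 0), value = -1/8
Edge 5: R (sign -) -> bounds (-1/4, -1/8), value = -3/16
Game value = -3/16

-3/16


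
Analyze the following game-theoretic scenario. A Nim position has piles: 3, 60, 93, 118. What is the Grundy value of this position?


We need the XOR (exclusive or) of all pile sizes.
After XOR-ing pile 1 (size 3): 0 XOR 3 = 3
After XOR-ing pile 2 (size 60): 3 XOR 60 = 63
After XOR-ing pile 3 (size 93): 63 XOR 93 = 98
After XOR-ing pile 4 (size 118): 98 XOR 118 = 20
The Nim-value of this position is 20.

20


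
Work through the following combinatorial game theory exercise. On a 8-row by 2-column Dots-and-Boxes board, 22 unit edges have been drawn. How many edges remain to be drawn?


Grid: 8 x 2 boxes, i.e. 9 rows and 3 columns of dots.
Horizontal edges: (rows + 1) * cols = 9 * 2 = 18
Vertical edges: rows * (cols + 1) = 8 * 3 = 24
Total edges: 18 + 24 = 42
Edges drawn: 22
Remaining: 42 - 22 = 20

20


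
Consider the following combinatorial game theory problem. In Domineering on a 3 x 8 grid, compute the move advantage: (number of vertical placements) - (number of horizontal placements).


Board is 3 x 8 (rows x cols).
Left (vertical) placements: (rows-1) * cols = 2 * 8 = 16
Right (horizontal) placements: rows * (cols-1) = 3 * 7 = 21
Advantage = Left - Right = 16 - 21 = -5

-5


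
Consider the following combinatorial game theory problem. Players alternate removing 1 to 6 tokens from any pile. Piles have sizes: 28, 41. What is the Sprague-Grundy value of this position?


Subtraction set: {1, 2, 3, 4, 5, 6}
For this subtraction set, G(n) = n mod 7 (period = max + 1 = 7).
Pile 1 (size 28): G(28) = 28 mod 7 = 0
Pile 2 (size 41): G(41) = 41 mod 7 = 6
Total Grundy value = XOR of all: 0 XOR 6 = 6

6


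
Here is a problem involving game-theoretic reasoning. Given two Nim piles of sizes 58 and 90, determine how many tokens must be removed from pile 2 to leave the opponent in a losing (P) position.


Piles: 58 and 90
Current XOR: 58 XOR 90 = 96 (non-zero, so this is an N-position).
To make the XOR zero, we need to find a move that balances the piles.
For pile 2 (size 90): target = 90 XOR 96 = 58
We reduce pile 2 from 90 to 58.
Tokens removed: 90 - 58 = 32
Verification: 58 XOR 58 = 0

32


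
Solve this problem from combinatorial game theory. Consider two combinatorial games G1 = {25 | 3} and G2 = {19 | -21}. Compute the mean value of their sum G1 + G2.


G1 = {25 | 3}, G2 = {19 | -21}
Each is a switch {a | b} with numbers a > b; its mean value is (a + b)/2, and mean value is additive over game sums: m(G1 + G2) = m(G1) + m(G2).
Mean of G1 = (25 + (3))/2 = 28/2 = 14
Mean of G2 = (19 + (-21))/2 = -2/2 = -1
Mean of G1 + G2 = 14 + -1 = 13

13


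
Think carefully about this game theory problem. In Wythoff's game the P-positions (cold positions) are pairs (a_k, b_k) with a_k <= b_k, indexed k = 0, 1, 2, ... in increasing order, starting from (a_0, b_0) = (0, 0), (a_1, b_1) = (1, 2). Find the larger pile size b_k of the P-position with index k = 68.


By Wythoff's theorem, a_k = floor(k * phi) and b_k = floor(k * phi^2) = a_k + k, where phi = (1 + sqrt(5))/2 is the golden ratio.
phi = (1 + sqrt(5))/2 = 1.618034
phi^2 = phi + 1 = 2.618034
k = 68
k * phi^2 = 68 * 2.618034 = 178.026311
b_68 = floor(k * phi^2) = 178 (check: a_68 + k = 110 + 68 = 178)

178


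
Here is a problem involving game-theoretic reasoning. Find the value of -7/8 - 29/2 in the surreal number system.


x = -7/8, y = 29/2
Converting to common denominator: 8
x = -7/8, y = 116/8
x - y = -7/8 - 29/2 = -123/8

-123/8


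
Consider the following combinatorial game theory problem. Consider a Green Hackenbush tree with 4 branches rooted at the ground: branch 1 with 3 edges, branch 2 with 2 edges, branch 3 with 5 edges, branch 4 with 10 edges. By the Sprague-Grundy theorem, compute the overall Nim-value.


The tree has 4 branches from the ground vertex.
In Green Hackenbush, the Nim-value of a simple path of length k is k.
Branch 1: length 3, Nim-value = 3
Branch 2: length 2, Nim-value = 2
Branch 3: length 5, Nim-value = 5
Branch 4: length 10, Nim-value = 10
Total Nim-value = XOR of all branch values:
0 XOR 3 = 3
3 XOR 2 = 1
1 XOR 5 = 4
4 XOR 10 = 14
Nim-value of the tree = 14

14


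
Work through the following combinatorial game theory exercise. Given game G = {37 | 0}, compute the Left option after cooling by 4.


Original game: {37 | 0} (a switch {a | b} with a > b).
Cooling by t (for t below the temperature (a - b)/2 = 37/2) taxes each move by t: {a | b} cooled by t is {a - t | b + t}.
Cooling amount: t = 4
Cooled Left option: 37 - 4 = 33
Cooled Right option: 0 + 4 = 4
Cooled game: {33 | 4}
Left option = 33

33


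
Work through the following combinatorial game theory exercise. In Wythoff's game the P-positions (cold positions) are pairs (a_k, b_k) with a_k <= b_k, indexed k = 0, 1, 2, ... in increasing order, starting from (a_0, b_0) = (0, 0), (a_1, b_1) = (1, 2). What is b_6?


By Wythoff's theorem, a_k = floor(k * phi) and b_k = floor(k * phi^2) = a_k + k, where phi = (1 + sqrt(5))/2 is the golden ratio.
phi = (1 + sqrt(5))/2 = 1.618034
phi^2 = phi + 1 = 2.618034
k = 6
k * phi^2 = 6 * 2.618034 = 15.708204
b_6 = floor(k * phi^2) = 15 (check: a_6 + k = 9 + 6 = 15)

15


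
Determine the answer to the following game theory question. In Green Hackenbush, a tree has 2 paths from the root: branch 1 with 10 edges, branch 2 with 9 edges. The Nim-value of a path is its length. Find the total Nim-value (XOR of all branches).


The tree has 2 branches from the ground vertex.
In Green Hackenbush, the Nim-value of a simple path of length k is k.
Branch 1: length 10, Nim-value = 10
Branch 2: length 9, Nim-value = 9
Total Nim-value = XOR of all branch values:
0 XOR 10 = 10
10 XOR 9 = 3
Nim-value of the tree = 3

3


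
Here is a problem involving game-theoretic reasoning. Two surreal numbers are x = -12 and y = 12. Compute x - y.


x = -12, y = 12
x - y = -12 - 12 = -24

-24


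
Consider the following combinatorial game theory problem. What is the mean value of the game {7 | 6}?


Game = {7 | 6}, a switch {a | b} with numbers a > b.
Its thermograph has left wall a - t and right wall b + t, which meet at t = (a - b)/2, where both equal (a + b)/2. So the mast (mean value) is at (a + b)/2.
Mean = (7 + (6))/2 = 13/2 = 13/2

13/2


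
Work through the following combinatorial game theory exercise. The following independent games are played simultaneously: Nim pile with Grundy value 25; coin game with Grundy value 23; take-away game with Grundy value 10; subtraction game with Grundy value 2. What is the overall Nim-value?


By the Sprague-Grundy theorem, the Grundy value of a sum of games is the XOR of individual Grundy values.
Nim pile: Grundy value = 25. Running XOR: 0 XOR 25 = 25
coin game: Grundy value = 23. Running XOR: 25 XOR 23 = 14
take-away game: Grundy value = 10. Running XOR: 14 XOR 10 = 4
subtraction game: Grundy value = 2. Running XOR: 4 XOR 2 = 6
The combined Grundy value is 6.

6


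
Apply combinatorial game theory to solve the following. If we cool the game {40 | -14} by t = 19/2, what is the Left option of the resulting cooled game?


Original game: {40 | -14} (a switch {a | b} with a > b).
Cooling by t (for t below the temperature (a - b)/2 = 27) taxes each move by t: {a | b} cooled by t is {a - t | b + t}.
Cooling amount: t = 19/2
Cooled Left option: 40 - 19/2 = 61/2
Cooled Right option: -14 + 19/2 = -9/2
Cooled game: {61/2 | -9/2}
Left option = 61/2

61/2


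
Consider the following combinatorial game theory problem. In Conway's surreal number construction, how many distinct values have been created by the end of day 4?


Day 0: {|} = 0 is born. Count = 1.
Day n: the number of surreal numbers born by day n is 2^(n+1) - 1.
By day 0: 2^1 - 1 = 1
By day 1: 2^2 - 1 = 3
By day 2: 2^3 - 1 = 7
By day 3: 2^4 - 1 = 15
By day 4: 2^5 - 1 = 31
By day 4: 31 surreal numbers.

31


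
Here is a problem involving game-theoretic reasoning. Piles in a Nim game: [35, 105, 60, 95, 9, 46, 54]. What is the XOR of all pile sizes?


We need the XOR (exclusive or) of all pile sizes.
After XOR-ing pile 1 (size 35): 0 XOR 35 = 35
After XOR-ing pile 2 (size 105): 35 XOR 105 = 74
After XOR-ing pile 3 (size 60): 74 XOR 60 = 118
After XOR-ing pile 4 (size 95): 118 XOR 95 = 41
After XOR-ing pile 5 (size 9): 41 XOR 9 = 32
After XOR-ing pile 6 (size 46): 32 XOR 46 = 14
After XOR-ing pile 7 (size 54): 14 XOR 54 = 56
The Nim-value of this position is 56.

56


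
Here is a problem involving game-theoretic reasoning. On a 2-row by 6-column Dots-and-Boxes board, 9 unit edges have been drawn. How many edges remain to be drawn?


Grid: 2 x 6 boxes, i.e. 3 rows and 7 columns of dots.
Horizontal edges: (rows + 1) * cols = 3 * 6 = 18
Vertical edges: rows * (cols + 1) = 2 * 7 = 14
Total edges: 18 + 14 = 32
Edges drawn: 9
Remaining: 32 - 9 = 23

23


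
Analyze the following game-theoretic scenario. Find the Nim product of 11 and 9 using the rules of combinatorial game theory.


Nim multiplication is bilinear over XOR: (u XOR v) * w = (u*w) XOR (v*w).
So we split each operand into its bit components and XOR the pairwise Nim products.
11 = 1 + 2 + 8 (as XOR of powers of 2).
9 = 1 + 8 (as XOR of powers of 2).
Using the standard Nim-product table on single bits:
  2*2 = 3,   2*4 = 8,   2*8 = 12,
  4*4 = 6,   4*8 = 11,  8*8 = 13,
and  1*x = x (identity), k*l = l*k (commutative).
Pairwise Nim products:
  1 * 1 = 1
  1 * 8 = 8
  2 * 1 = 2
  2 * 8 = 12
  8 * 1 = 8
  8 * 8 = 13
XOR them: 1 XOR 8 XOR 2 XOR 12 XOR 8 XOR 13 = 2.
Result: 11 * 9 = 2 (in Nim).

2


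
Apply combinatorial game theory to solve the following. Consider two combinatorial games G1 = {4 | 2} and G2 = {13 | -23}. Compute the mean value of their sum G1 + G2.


G1 = {4 | 2}, G2 = {13 | -23}
Each is a switch {a | b} with numbers a > b; its mean value is (a + b)/2, and mean value is additive over game sums: m(G1 + G2) = m(G1) + m(G2).
Mean of G1 = (4 + (2))/2 = 6/2 = 3
Mean of G2 = (13 + (-23))/2 = -10/2 = -5
Mean of G1 + G2 = 3 + -5 = -2

-2


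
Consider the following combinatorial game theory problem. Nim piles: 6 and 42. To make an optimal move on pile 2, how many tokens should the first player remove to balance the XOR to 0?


Piles: 6 and 42
Current XOR: 6 XOR 42 = 44 (non-zero, so this is an N-position).
To make the XOR zero, we need to find a move that balances the piles.
For pile 2 (size 42): target = 42 XOR 44 = 6
We reduce pile 2 from 42 to 6.
Tokens removed: 42 - 6 = 36
Verification: 6 XOR 6 = 0

36


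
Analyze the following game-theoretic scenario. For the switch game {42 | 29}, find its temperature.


The game is {42 | 29}, a switch {a | b} with numbers a > b.
Cooling {a | b} by t gives {a - t | b + t}, which stops being hot when a - t = b + t, i.e. at t = (a - b)/2. So the temperature of a switch is (a - b)/2.
Temperature = (Left option - Right option) / 2
= (42 - (29)) / 2
= 13 / 2
= 13/2

13/2


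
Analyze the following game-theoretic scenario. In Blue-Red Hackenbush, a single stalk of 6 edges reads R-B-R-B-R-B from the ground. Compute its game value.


Edges (from ground): R-B-R-B-R-B
By Berlekamp's sign-expansion rule, a Blue-Red Hackenbush stalk has the value of the surreal number whose sign sequence is the edge sequence with B -> + and R -> -.
Sign sequence: -+-+-+
Trace the sign expansion in the surreal number tree, starting from 0:
Edge 1: R (sign -) -> bounds (-inf, 0), value = -1
Edge 2: B (sign +) -> bounds (-1, 0), value = -1/2
Edge 3: R (sign -) -> bounds (-1, -1/2), value = -3/4
Edge 4: B (sign +) -> bounds (-3/4, -1/2), value = -5/8
Edge 5: R (sign -) -> bounds (-3/4, -5/8), value = -11/16
Edge 6: B (sign +) -> bounds (-11/16, -5/8), value = -21/32
Game value = -21/32

-21/32


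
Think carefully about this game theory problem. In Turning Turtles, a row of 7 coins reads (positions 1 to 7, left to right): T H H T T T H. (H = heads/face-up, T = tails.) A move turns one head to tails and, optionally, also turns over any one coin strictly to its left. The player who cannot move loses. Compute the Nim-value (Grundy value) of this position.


Coins: T H H T T T H
Key fact: a single head at position k behaves exactly like a Nim heap of size k (turning it to T and optionally flipping a coin at j < k corresponds to moving the heap from k to j, or to 0), and heads combine as a disjunctive sum (two heads at the same place would cancel, matching j XOR j = 0). So the Nim-value is the XOR of the 1-indexed positions of the heads.
Face-up positions (1-indexed): [2, 3, 7]
XOR 0 with 2: 0 XOR 2 = 2
XOR 2 with 3: 2 XOR 3 = 1
XOR 1 with 7: 1 XOR 7 = 6
Nim-value = 6

6


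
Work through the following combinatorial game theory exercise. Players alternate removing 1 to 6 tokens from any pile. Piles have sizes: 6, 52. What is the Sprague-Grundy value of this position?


Subtraction set: {1, 2, 3, 4, 5, 6}
For this subtraction set, G(n) = n mod 7 (period = max + 1 = 7).
Pile 1 (size 6): G(6) = 6 mod 7 = 6
Pile 2 (size 52): G(52) = 52 mod 7 = 3
Total Grundy value = XOR of all: 6 XOR 3 = 5

5


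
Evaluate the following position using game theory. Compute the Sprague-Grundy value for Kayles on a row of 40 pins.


Kayles: a move removes 1 or 2 adjacent pins from a contiguous row.
Removing pins from a row of k leaves two independent rows (a, b) with a + b = k - 1 (one pin) or a + b = k - 2 (two pins); an end removal gives a = 0.
By Sprague-Grundy, G(k) = mex{ G(a) XOR G(b) } over all these splits. G(0) = 0.
G(1): splits (0,0):0^0=0 -> mex({0}) = 1
G(2): splits (0,1):0^1=1 (0,0):0^0=0 -> mex({0, 1}) = 2
G(3): splits (0,2):0^2=2 (1,1):1^1=0 (0,1):0^1=1 -> mex({0, 1, 2}) = 3
G(4): splits (0,3):0^3=3 (1,2):1^2=3 (0,2):0^2=2 (1,1):1^1=0 -> mex({0, 2, 3}) = 1
G(5): splits (0,4):0^1=1 (1,3):1^3=2 (2,2):2^2=0 (0,3):0^3=3 (1,2):1^2=3 -> mex({0, 1, 2, 3}) = 4
G(6) = mex({0, 1, 2, 4}) = 3
G(7) = mex({0, 1, 3, 4, 5}) = 2
G(8) = mex({0, 2, 3, 5, 6}) = 1
G(9) = mex({0, 1, 2, 3, 6, 7}) = 4
G(10) = mex({0, 1, 3, 4, 5, 7}) = 2
G(11) = mex({0, 1, 2, 3, 4, 5}) = 6
G(12) = mex({0, 1, 2, 3, 5, 6, 7}) = 4
G(13) = mex({0, 2, 3, 4, 6, 7}) = 1
G(14) = mex({0, 1, 4, 5, 6, 7}) = 2
G(15) = mex({0, 1, 2, 3, 4, 5, 6}) = 7
G(16) = mex({0, 2, 3, 5, 6, 7}) = 1
G(17) = mex({0, 1, 2, 3, 5, 6, 7}) = 4
G(18) = mex({0, 1, 2, 4, 5, 6}) = 3
G(19) = mex({0, 1, 3, 4, 5, 7}) = 2
G(20) = mex({0, 2, 3, 4, 5, 6, 7}) = 1
G(21) = mex({0, 1, 2, 3, 5, 6, 7}) = 4
G(22) = mex({0, 1, 2, 3, 4, 5, 7}) = 6
G(23) = mex({0, 1, 2, 3, 4, 5, 6}) = 7
G(24) = mex({0, 1, 2, 3, 5, 6, 7}) = 4
G(25) = mex({0, 2, 3, 4, 6, 7}) = 1
G(26) = mex({0, 1, 3, 4, 5, 6, 7}) = 2
G(27) = mex({0, 1, 2, 3, 4, 5, 6, 7}) = 8
G(28) = mex({0, 1, 2, 3, 4, 6, 7, 8}) = 5
G(29) = mex({0, 1, 2, 3, 5, 6, 7, 8, 9}) = 4
G(30) = mex({0, 1, 2, 3, 4, 5, 6, 9, 10}) = 7
G(31) = mex({0, 1, 3, 4, 5, 7, 10, 11}) = 2
G(32) = mex({0, 2, 3, 4, 5, 6, 7, 9, 11}) = 1
G(33) = mex({0, 1, 2, 3, 4, 5, 6, 7, 9, 12}) = 8
G(34) = mex({0, 1, 2, 3, 4, 5, 7, 8, 11, 12}) = 6
G(35) = mex({0, 1, 2, 3, 4, 5, 6, 8, 9, 10, 11}) = 7
G(36) = mex({0, 1, 2, 3, 5, 6, 7, 9, 10}) = 4
G(37) = mex({0, 2, 3, 4, 6, 7, 9, 10, 11, 12}) = 1
G(38) = mex({0, 1, 3, 4, 5, 6, 7, 9, 10, 11, 12}) = 2
G(39) = mex({0, 1, 2, 4, 5, 6, 7, 9, 10, 12, 14}) = 3
G(40) = mex({0, 2, 3, 4, 6, 7, 11, 12, 14}) = 1
Therefore G(40) = 1.

1


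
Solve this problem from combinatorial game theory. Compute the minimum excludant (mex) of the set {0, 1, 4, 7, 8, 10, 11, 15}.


Set = {0, 1, 4, 7, 8, 10, 11, 15}
0 is in the set.
1 is in the set.
2 is NOT in the set. This is the mex.
mex = 2

2


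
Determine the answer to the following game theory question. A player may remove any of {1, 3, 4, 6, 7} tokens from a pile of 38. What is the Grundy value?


The subtraction set is S = {1, 3, 4, 6, 7}.
G(k) = mex{ G(k - s) : s in S, s <= k }. We compute iteratively: G(0) = 0.
G(1) = mex({0}) = 1
G(2) = mex({1}) = 0
G(3) = mex({0}) = 1
G(4) = mex({0, 1}) = 2
G(5) = mex({0, 1, 2}) = 3
G(6) = mex({0, 1, 3}) = 2
G(7) = mex({0, 1, 2}) = 3
G(8) = mex({0, 1, 2, 3}) = 4
G(9) = mex({0, 1, 2, 3, 4}) = 5
G(10) = mex({1, 2, 3, 5}) = 0
G(11) = mex({0, 2, 3, 4}) = 1
G(12) = mex({1, 2, 3, 4, 5}) = 0
G(13) = mex({0, 2, 3, 5}) = 1
G(14) = mex({0, 1, 3, 4}) = 2
G(15) = mex({0, 1, 2, 4, 5}) = 3
G(16) = mex({0, 1, 3, 5}) = 2
Observe that G(10)..G(16) = 0, 1, 0, 1, 2, 3, 2 repeats G(0)..G(6) = 0, 1, 0, 1, 2, 3, 2.
For k >= max(S) = 7, G(k) is determined by the previous 7 values G(k-7)..G(k-1); a window of 7 consecutive values has recurred shifted by 10, so by induction G(k + 10) = G(k) for all k >= 0: the sequence is periodic from the start with period 10.
One period: G(0..9) = 0, 1, 0, 1, 2, 3, 2, 3, 4, 5.
38 mod 10 = 8, so G(38) = G(8) = 4.

4


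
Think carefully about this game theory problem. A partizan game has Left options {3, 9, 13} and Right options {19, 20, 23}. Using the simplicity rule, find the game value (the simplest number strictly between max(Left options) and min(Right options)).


Left options: {3, 9, 13}, max = 13
Right options: {19, 20, 23}, min = 19
All options are numbers and max(Left) < min(Right), so by the simplicity theorem the value is the simplest (earliest-born) number strictly between 13 and 19.
Integers 14 through 18 all lie strictly between 13 and 19.
Among integers, the simplest (lowest birthday = smallest |n|; 0 is born on day 0, +-n on day n) is 14.
No non-integer in the interval can be simpler: if x is a non-integer in the interval, then floor(x) or ceil(x) also lies in the interval (the interval contains an integer), and both are proper prefixes of x's sign expansion, i.e. born earlier. So the game value is 14.
Game value = 14

14
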